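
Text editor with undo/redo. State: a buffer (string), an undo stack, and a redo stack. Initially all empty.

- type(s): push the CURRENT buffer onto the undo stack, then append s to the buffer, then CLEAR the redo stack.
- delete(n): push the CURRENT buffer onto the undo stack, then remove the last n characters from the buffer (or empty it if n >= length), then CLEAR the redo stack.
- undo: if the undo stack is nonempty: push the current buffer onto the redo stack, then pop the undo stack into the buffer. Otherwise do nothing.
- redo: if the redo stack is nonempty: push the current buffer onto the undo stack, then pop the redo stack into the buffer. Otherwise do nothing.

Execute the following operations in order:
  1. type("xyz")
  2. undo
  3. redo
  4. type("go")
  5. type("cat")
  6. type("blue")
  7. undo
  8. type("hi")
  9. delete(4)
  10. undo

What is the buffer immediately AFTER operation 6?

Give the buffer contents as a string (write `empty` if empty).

Answer: xyzgocatblue

Derivation:
After op 1 (type): buf='xyz' undo_depth=1 redo_depth=0
After op 2 (undo): buf='(empty)' undo_depth=0 redo_depth=1
After op 3 (redo): buf='xyz' undo_depth=1 redo_depth=0
After op 4 (type): buf='xyzgo' undo_depth=2 redo_depth=0
After op 5 (type): buf='xyzgocat' undo_depth=3 redo_depth=0
After op 6 (type): buf='xyzgocatblue' undo_depth=4 redo_depth=0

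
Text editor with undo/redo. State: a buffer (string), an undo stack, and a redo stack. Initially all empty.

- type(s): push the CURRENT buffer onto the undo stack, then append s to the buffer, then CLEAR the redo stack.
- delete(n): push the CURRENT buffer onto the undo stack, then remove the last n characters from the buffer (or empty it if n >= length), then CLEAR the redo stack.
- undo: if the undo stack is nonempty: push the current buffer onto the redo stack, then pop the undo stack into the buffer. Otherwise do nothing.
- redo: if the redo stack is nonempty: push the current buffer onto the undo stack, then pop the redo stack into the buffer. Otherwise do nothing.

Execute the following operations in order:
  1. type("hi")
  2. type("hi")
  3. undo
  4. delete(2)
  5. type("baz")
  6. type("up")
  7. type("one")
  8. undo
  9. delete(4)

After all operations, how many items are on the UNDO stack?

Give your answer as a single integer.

Answer: 5

Derivation:
After op 1 (type): buf='hi' undo_depth=1 redo_depth=0
After op 2 (type): buf='hihi' undo_depth=2 redo_depth=0
After op 3 (undo): buf='hi' undo_depth=1 redo_depth=1
After op 4 (delete): buf='(empty)' undo_depth=2 redo_depth=0
After op 5 (type): buf='baz' undo_depth=3 redo_depth=0
After op 6 (type): buf='bazup' undo_depth=4 redo_depth=0
After op 7 (type): buf='bazupone' undo_depth=5 redo_depth=0
After op 8 (undo): buf='bazup' undo_depth=4 redo_depth=1
After op 9 (delete): buf='b' undo_depth=5 redo_depth=0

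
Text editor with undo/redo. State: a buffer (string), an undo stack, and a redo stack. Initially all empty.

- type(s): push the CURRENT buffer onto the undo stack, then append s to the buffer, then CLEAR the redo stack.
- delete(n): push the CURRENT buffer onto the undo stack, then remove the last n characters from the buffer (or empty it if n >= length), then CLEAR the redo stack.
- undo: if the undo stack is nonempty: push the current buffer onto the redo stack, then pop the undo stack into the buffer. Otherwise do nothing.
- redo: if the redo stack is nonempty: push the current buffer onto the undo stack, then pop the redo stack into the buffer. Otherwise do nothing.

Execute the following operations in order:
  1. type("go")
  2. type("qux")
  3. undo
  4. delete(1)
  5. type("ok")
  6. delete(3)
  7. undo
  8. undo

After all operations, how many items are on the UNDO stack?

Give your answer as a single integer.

Answer: 2

Derivation:
After op 1 (type): buf='go' undo_depth=1 redo_depth=0
After op 2 (type): buf='goqux' undo_depth=2 redo_depth=0
After op 3 (undo): buf='go' undo_depth=1 redo_depth=1
After op 4 (delete): buf='g' undo_depth=2 redo_depth=0
After op 5 (type): buf='gok' undo_depth=3 redo_depth=0
After op 6 (delete): buf='(empty)' undo_depth=4 redo_depth=0
After op 7 (undo): buf='gok' undo_depth=3 redo_depth=1
After op 8 (undo): buf='g' undo_depth=2 redo_depth=2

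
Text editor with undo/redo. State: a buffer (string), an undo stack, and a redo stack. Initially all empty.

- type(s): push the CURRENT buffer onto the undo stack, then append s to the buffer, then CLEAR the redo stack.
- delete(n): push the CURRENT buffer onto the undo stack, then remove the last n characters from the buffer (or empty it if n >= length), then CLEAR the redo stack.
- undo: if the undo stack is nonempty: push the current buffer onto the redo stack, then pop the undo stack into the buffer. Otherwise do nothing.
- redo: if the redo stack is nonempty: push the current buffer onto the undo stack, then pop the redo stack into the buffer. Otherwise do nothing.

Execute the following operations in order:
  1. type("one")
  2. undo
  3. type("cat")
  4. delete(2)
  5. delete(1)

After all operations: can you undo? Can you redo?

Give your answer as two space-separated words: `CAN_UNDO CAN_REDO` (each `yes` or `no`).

After op 1 (type): buf='one' undo_depth=1 redo_depth=0
After op 2 (undo): buf='(empty)' undo_depth=0 redo_depth=1
After op 3 (type): buf='cat' undo_depth=1 redo_depth=0
After op 4 (delete): buf='c' undo_depth=2 redo_depth=0
After op 5 (delete): buf='(empty)' undo_depth=3 redo_depth=0

Answer: yes no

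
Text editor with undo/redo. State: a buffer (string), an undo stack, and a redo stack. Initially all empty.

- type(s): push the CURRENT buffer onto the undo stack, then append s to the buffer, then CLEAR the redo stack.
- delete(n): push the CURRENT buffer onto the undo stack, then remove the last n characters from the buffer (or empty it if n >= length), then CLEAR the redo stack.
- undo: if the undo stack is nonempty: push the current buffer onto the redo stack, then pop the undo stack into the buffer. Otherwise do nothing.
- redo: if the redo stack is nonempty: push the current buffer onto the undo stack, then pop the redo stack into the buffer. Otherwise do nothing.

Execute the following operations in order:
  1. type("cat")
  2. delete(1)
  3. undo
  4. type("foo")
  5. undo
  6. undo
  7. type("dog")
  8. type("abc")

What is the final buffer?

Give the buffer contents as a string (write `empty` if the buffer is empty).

After op 1 (type): buf='cat' undo_depth=1 redo_depth=0
After op 2 (delete): buf='ca' undo_depth=2 redo_depth=0
After op 3 (undo): buf='cat' undo_depth=1 redo_depth=1
After op 4 (type): buf='catfoo' undo_depth=2 redo_depth=0
After op 5 (undo): buf='cat' undo_depth=1 redo_depth=1
After op 6 (undo): buf='(empty)' undo_depth=0 redo_depth=2
After op 7 (type): buf='dog' undo_depth=1 redo_depth=0
After op 8 (type): buf='dogabc' undo_depth=2 redo_depth=0

Answer: dogabc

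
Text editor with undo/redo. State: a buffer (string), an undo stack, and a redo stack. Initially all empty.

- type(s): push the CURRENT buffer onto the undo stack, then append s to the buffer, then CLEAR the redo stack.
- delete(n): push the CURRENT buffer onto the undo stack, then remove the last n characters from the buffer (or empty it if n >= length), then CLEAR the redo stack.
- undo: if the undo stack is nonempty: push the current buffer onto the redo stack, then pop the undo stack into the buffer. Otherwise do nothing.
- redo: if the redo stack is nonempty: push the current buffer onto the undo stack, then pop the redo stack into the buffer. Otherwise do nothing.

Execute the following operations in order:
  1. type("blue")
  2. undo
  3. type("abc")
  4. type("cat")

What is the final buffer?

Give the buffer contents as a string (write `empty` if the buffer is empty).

Answer: abccat

Derivation:
After op 1 (type): buf='blue' undo_depth=1 redo_depth=0
After op 2 (undo): buf='(empty)' undo_depth=0 redo_depth=1
After op 3 (type): buf='abc' undo_depth=1 redo_depth=0
After op 4 (type): buf='abccat' undo_depth=2 redo_depth=0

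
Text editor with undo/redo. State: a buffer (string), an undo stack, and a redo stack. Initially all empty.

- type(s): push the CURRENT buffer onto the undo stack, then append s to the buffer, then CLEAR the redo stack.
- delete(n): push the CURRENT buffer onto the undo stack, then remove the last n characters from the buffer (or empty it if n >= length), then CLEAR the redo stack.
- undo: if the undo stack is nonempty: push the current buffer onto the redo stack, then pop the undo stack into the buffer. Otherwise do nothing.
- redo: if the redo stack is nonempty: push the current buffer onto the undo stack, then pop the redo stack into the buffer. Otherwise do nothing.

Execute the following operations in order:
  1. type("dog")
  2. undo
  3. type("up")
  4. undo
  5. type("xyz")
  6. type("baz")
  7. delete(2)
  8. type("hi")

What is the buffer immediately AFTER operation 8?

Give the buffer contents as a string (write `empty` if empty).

After op 1 (type): buf='dog' undo_depth=1 redo_depth=0
After op 2 (undo): buf='(empty)' undo_depth=0 redo_depth=1
After op 3 (type): buf='up' undo_depth=1 redo_depth=0
After op 4 (undo): buf='(empty)' undo_depth=0 redo_depth=1
After op 5 (type): buf='xyz' undo_depth=1 redo_depth=0
After op 6 (type): buf='xyzbaz' undo_depth=2 redo_depth=0
After op 7 (delete): buf='xyzb' undo_depth=3 redo_depth=0
After op 8 (type): buf='xyzbhi' undo_depth=4 redo_depth=0

Answer: xyzbhi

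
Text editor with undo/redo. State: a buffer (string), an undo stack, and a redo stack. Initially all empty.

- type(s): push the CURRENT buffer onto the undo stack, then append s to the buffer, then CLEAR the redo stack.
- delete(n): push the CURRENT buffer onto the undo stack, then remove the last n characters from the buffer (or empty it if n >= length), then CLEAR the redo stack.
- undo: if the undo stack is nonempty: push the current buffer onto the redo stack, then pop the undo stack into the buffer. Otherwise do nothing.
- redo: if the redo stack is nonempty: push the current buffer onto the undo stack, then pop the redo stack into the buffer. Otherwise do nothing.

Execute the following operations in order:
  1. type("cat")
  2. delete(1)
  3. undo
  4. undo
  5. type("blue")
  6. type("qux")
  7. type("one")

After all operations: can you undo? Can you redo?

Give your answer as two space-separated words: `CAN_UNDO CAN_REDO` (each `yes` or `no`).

Answer: yes no

Derivation:
After op 1 (type): buf='cat' undo_depth=1 redo_depth=0
After op 2 (delete): buf='ca' undo_depth=2 redo_depth=0
After op 3 (undo): buf='cat' undo_depth=1 redo_depth=1
After op 4 (undo): buf='(empty)' undo_depth=0 redo_depth=2
After op 5 (type): buf='blue' undo_depth=1 redo_depth=0
After op 6 (type): buf='bluequx' undo_depth=2 redo_depth=0
After op 7 (type): buf='bluequxone' undo_depth=3 redo_depth=0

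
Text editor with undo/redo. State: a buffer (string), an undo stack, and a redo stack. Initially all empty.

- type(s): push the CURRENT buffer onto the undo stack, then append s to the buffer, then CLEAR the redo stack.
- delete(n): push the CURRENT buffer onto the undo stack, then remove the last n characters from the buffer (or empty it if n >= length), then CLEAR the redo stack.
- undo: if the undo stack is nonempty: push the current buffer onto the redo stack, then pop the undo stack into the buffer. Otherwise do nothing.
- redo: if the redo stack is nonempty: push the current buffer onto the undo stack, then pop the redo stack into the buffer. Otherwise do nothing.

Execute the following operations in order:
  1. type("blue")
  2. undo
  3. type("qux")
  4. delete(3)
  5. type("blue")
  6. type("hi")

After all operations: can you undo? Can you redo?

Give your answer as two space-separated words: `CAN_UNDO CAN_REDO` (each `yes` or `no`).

Answer: yes no

Derivation:
After op 1 (type): buf='blue' undo_depth=1 redo_depth=0
After op 2 (undo): buf='(empty)' undo_depth=0 redo_depth=1
After op 3 (type): buf='qux' undo_depth=1 redo_depth=0
After op 4 (delete): buf='(empty)' undo_depth=2 redo_depth=0
After op 5 (type): buf='blue' undo_depth=3 redo_depth=0
After op 6 (type): buf='bluehi' undo_depth=4 redo_depth=0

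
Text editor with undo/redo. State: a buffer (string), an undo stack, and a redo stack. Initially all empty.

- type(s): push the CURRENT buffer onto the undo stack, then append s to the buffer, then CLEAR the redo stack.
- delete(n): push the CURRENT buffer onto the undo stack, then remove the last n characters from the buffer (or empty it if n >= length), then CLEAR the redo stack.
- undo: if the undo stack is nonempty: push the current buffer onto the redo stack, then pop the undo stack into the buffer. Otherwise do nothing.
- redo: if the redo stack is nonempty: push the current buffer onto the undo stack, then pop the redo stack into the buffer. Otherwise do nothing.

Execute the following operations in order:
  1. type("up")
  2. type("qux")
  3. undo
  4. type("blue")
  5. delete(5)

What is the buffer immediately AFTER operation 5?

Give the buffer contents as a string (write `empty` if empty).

After op 1 (type): buf='up' undo_depth=1 redo_depth=0
After op 2 (type): buf='upqux' undo_depth=2 redo_depth=0
After op 3 (undo): buf='up' undo_depth=1 redo_depth=1
After op 4 (type): buf='upblue' undo_depth=2 redo_depth=0
After op 5 (delete): buf='u' undo_depth=3 redo_depth=0

Answer: u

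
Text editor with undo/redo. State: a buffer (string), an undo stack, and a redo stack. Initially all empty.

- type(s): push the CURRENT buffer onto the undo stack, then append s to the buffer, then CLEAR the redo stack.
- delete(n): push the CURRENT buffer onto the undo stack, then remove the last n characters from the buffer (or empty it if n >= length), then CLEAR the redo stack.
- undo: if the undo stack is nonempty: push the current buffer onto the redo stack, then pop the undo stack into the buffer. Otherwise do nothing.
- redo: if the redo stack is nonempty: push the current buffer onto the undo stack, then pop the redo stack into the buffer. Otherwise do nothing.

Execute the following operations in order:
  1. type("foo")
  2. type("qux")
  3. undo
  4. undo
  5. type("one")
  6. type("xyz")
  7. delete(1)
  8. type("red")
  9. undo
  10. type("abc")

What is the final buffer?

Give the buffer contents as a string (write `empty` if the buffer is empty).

After op 1 (type): buf='foo' undo_depth=1 redo_depth=0
After op 2 (type): buf='fooqux' undo_depth=2 redo_depth=0
After op 3 (undo): buf='foo' undo_depth=1 redo_depth=1
After op 4 (undo): buf='(empty)' undo_depth=0 redo_depth=2
After op 5 (type): buf='one' undo_depth=1 redo_depth=0
After op 6 (type): buf='onexyz' undo_depth=2 redo_depth=0
After op 7 (delete): buf='onexy' undo_depth=3 redo_depth=0
After op 8 (type): buf='onexyred' undo_depth=4 redo_depth=0
After op 9 (undo): buf='onexy' undo_depth=3 redo_depth=1
After op 10 (type): buf='onexyabc' undo_depth=4 redo_depth=0

Answer: onexyabc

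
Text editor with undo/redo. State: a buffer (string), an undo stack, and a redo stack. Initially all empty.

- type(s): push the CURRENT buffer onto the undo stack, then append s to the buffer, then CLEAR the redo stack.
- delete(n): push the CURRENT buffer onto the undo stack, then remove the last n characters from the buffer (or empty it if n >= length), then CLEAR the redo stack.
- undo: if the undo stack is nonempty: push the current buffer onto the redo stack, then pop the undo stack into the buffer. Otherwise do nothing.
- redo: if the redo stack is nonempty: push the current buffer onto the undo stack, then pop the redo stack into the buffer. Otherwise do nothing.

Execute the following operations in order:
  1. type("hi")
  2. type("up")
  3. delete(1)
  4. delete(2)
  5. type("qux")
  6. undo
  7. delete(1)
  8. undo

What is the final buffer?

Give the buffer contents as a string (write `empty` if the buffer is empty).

After op 1 (type): buf='hi' undo_depth=1 redo_depth=0
After op 2 (type): buf='hiup' undo_depth=2 redo_depth=0
After op 3 (delete): buf='hiu' undo_depth=3 redo_depth=0
After op 4 (delete): buf='h' undo_depth=4 redo_depth=0
After op 5 (type): buf='hqux' undo_depth=5 redo_depth=0
After op 6 (undo): buf='h' undo_depth=4 redo_depth=1
After op 7 (delete): buf='(empty)' undo_depth=5 redo_depth=0
After op 8 (undo): buf='h' undo_depth=4 redo_depth=1

Answer: h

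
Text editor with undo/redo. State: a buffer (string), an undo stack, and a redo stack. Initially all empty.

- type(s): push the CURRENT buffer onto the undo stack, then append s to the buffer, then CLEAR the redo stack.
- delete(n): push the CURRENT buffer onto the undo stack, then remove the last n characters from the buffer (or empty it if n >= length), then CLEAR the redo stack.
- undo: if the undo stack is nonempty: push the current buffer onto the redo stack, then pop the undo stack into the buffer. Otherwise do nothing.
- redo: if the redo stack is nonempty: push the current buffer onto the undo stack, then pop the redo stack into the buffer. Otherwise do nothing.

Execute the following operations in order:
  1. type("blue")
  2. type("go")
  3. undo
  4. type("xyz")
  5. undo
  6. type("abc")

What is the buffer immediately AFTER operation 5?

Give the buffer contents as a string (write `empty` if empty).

Answer: blue

Derivation:
After op 1 (type): buf='blue' undo_depth=1 redo_depth=0
After op 2 (type): buf='bluego' undo_depth=2 redo_depth=0
After op 3 (undo): buf='blue' undo_depth=1 redo_depth=1
After op 4 (type): buf='bluexyz' undo_depth=2 redo_depth=0
After op 5 (undo): buf='blue' undo_depth=1 redo_depth=1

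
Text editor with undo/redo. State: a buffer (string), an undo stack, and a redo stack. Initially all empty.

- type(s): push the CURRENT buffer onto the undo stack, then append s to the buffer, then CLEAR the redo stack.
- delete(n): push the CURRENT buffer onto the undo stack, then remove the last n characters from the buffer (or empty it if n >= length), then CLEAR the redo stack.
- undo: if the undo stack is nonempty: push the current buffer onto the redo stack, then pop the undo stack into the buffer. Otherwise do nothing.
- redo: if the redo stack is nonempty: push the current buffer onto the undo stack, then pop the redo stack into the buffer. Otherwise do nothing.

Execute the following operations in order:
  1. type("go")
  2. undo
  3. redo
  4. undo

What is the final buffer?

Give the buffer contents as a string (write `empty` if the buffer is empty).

Answer: empty

Derivation:
After op 1 (type): buf='go' undo_depth=1 redo_depth=0
After op 2 (undo): buf='(empty)' undo_depth=0 redo_depth=1
After op 3 (redo): buf='go' undo_depth=1 redo_depth=0
After op 4 (undo): buf='(empty)' undo_depth=0 redo_depth=1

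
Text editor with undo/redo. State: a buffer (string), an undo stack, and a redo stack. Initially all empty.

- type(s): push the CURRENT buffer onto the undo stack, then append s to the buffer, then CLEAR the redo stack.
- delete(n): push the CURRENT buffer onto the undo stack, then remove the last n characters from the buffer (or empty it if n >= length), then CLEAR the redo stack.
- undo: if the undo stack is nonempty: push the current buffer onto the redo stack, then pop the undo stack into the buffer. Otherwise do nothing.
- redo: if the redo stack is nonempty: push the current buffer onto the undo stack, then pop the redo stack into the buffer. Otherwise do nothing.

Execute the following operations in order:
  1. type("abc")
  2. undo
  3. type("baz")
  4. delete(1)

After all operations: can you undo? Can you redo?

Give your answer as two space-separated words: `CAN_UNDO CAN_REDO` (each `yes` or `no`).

After op 1 (type): buf='abc' undo_depth=1 redo_depth=0
After op 2 (undo): buf='(empty)' undo_depth=0 redo_depth=1
After op 3 (type): buf='baz' undo_depth=1 redo_depth=0
After op 4 (delete): buf='ba' undo_depth=2 redo_depth=0

Answer: yes no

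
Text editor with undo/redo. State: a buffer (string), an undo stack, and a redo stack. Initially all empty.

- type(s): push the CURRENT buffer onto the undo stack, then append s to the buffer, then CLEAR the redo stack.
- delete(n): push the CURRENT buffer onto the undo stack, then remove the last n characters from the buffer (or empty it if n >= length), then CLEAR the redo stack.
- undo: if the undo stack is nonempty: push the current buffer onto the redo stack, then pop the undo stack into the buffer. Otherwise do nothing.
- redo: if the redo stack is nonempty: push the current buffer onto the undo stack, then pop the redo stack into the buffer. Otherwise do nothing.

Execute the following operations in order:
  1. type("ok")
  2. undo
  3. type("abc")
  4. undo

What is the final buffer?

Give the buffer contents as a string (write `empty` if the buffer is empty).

After op 1 (type): buf='ok' undo_depth=1 redo_depth=0
After op 2 (undo): buf='(empty)' undo_depth=0 redo_depth=1
After op 3 (type): buf='abc' undo_depth=1 redo_depth=0
After op 4 (undo): buf='(empty)' undo_depth=0 redo_depth=1

Answer: empty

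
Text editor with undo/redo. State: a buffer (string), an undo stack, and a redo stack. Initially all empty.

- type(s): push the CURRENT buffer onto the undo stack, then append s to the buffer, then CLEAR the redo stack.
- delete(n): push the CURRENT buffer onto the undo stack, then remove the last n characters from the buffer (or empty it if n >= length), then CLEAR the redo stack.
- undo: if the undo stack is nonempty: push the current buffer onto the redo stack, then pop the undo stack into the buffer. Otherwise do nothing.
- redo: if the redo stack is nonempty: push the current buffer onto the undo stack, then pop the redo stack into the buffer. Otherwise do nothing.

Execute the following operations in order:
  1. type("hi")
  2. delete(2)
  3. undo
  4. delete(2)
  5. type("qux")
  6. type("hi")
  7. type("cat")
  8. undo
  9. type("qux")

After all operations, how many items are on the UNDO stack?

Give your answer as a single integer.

Answer: 5

Derivation:
After op 1 (type): buf='hi' undo_depth=1 redo_depth=0
After op 2 (delete): buf='(empty)' undo_depth=2 redo_depth=0
After op 3 (undo): buf='hi' undo_depth=1 redo_depth=1
After op 4 (delete): buf='(empty)' undo_depth=2 redo_depth=0
After op 5 (type): buf='qux' undo_depth=3 redo_depth=0
After op 6 (type): buf='quxhi' undo_depth=4 redo_depth=0
After op 7 (type): buf='quxhicat' undo_depth=5 redo_depth=0
After op 8 (undo): buf='quxhi' undo_depth=4 redo_depth=1
After op 9 (type): buf='quxhiqux' undo_depth=5 redo_depth=0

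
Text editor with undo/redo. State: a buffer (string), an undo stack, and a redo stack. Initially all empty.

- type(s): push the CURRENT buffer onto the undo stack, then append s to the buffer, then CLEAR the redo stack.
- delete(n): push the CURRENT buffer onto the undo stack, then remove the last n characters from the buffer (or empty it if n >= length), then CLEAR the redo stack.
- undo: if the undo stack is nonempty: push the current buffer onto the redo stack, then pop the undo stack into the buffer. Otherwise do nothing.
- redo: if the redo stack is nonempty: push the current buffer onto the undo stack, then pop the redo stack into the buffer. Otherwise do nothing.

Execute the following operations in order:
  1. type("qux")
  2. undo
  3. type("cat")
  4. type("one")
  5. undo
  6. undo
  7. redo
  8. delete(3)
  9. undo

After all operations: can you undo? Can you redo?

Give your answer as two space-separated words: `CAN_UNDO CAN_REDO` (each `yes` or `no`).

After op 1 (type): buf='qux' undo_depth=1 redo_depth=0
After op 2 (undo): buf='(empty)' undo_depth=0 redo_depth=1
After op 3 (type): buf='cat' undo_depth=1 redo_depth=0
After op 4 (type): buf='catone' undo_depth=2 redo_depth=0
After op 5 (undo): buf='cat' undo_depth=1 redo_depth=1
After op 6 (undo): buf='(empty)' undo_depth=0 redo_depth=2
After op 7 (redo): buf='cat' undo_depth=1 redo_depth=1
After op 8 (delete): buf='(empty)' undo_depth=2 redo_depth=0
After op 9 (undo): buf='cat' undo_depth=1 redo_depth=1

Answer: yes yes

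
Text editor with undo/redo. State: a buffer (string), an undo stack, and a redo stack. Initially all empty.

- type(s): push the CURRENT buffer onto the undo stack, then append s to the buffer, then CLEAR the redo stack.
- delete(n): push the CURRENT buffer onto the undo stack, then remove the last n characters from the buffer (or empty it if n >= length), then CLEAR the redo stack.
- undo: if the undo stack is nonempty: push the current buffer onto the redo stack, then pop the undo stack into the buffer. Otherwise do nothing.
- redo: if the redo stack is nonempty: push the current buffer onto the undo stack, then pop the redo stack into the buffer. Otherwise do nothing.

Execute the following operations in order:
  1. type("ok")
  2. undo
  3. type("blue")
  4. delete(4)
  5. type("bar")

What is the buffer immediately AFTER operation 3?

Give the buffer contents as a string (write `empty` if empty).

After op 1 (type): buf='ok' undo_depth=1 redo_depth=0
After op 2 (undo): buf='(empty)' undo_depth=0 redo_depth=1
After op 3 (type): buf='blue' undo_depth=1 redo_depth=0

Answer: blue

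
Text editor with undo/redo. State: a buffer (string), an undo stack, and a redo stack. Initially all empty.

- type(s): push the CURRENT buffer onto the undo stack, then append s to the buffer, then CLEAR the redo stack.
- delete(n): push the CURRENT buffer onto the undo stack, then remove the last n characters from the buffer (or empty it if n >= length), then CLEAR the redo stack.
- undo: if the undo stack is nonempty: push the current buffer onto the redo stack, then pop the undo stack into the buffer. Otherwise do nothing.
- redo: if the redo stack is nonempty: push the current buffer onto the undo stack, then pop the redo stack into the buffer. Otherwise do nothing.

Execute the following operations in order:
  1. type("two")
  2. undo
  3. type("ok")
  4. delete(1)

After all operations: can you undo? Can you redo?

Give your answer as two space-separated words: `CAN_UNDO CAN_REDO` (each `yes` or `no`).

Answer: yes no

Derivation:
After op 1 (type): buf='two' undo_depth=1 redo_depth=0
After op 2 (undo): buf='(empty)' undo_depth=0 redo_depth=1
After op 3 (type): buf='ok' undo_depth=1 redo_depth=0
After op 4 (delete): buf='o' undo_depth=2 redo_depth=0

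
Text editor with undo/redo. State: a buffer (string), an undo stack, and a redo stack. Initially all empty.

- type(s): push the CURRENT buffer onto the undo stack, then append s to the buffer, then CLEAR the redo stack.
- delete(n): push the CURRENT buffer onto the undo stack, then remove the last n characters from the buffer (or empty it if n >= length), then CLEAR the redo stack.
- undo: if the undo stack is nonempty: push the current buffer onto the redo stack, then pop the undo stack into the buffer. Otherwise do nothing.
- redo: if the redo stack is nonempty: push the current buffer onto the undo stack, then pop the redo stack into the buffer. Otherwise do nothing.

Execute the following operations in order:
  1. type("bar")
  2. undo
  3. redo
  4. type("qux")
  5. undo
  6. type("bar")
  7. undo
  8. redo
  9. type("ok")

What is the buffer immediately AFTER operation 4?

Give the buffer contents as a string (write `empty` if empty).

Answer: barqux

Derivation:
After op 1 (type): buf='bar' undo_depth=1 redo_depth=0
After op 2 (undo): buf='(empty)' undo_depth=0 redo_depth=1
After op 3 (redo): buf='bar' undo_depth=1 redo_depth=0
After op 4 (type): buf='barqux' undo_depth=2 redo_depth=0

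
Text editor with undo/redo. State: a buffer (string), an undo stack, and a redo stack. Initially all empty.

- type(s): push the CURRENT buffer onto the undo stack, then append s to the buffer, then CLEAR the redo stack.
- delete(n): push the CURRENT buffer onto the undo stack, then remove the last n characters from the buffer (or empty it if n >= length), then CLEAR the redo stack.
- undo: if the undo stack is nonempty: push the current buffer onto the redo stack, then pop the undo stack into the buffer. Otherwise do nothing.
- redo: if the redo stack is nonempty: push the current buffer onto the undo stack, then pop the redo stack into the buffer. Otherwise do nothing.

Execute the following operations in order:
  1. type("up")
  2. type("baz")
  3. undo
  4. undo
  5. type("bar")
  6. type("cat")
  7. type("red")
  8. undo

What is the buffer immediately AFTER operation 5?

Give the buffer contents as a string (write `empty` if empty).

After op 1 (type): buf='up' undo_depth=1 redo_depth=0
After op 2 (type): buf='upbaz' undo_depth=2 redo_depth=0
After op 3 (undo): buf='up' undo_depth=1 redo_depth=1
After op 4 (undo): buf='(empty)' undo_depth=0 redo_depth=2
After op 5 (type): buf='bar' undo_depth=1 redo_depth=0

Answer: bar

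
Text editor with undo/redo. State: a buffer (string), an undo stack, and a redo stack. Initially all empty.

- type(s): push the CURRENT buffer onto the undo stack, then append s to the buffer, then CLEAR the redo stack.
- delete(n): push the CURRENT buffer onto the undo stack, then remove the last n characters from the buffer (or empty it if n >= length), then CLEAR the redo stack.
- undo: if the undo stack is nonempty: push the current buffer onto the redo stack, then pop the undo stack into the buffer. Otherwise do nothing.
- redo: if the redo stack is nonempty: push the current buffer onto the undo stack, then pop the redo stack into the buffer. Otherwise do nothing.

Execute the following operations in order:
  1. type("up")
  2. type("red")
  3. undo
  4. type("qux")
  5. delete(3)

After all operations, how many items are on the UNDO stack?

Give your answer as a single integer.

After op 1 (type): buf='up' undo_depth=1 redo_depth=0
After op 2 (type): buf='upred' undo_depth=2 redo_depth=0
After op 3 (undo): buf='up' undo_depth=1 redo_depth=1
After op 4 (type): buf='upqux' undo_depth=2 redo_depth=0
After op 5 (delete): buf='up' undo_depth=3 redo_depth=0

Answer: 3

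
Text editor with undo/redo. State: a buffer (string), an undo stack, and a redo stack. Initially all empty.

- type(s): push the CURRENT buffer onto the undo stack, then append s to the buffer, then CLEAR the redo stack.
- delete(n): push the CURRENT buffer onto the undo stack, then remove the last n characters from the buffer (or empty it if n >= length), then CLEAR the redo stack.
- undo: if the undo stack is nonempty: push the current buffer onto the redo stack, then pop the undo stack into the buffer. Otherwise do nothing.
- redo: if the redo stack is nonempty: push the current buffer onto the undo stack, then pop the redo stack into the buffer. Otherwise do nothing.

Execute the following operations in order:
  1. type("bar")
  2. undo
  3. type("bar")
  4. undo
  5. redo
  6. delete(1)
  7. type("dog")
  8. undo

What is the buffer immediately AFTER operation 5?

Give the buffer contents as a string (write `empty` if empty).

After op 1 (type): buf='bar' undo_depth=1 redo_depth=0
After op 2 (undo): buf='(empty)' undo_depth=0 redo_depth=1
After op 3 (type): buf='bar' undo_depth=1 redo_depth=0
After op 4 (undo): buf='(empty)' undo_depth=0 redo_depth=1
After op 5 (redo): buf='bar' undo_depth=1 redo_depth=0

Answer: bar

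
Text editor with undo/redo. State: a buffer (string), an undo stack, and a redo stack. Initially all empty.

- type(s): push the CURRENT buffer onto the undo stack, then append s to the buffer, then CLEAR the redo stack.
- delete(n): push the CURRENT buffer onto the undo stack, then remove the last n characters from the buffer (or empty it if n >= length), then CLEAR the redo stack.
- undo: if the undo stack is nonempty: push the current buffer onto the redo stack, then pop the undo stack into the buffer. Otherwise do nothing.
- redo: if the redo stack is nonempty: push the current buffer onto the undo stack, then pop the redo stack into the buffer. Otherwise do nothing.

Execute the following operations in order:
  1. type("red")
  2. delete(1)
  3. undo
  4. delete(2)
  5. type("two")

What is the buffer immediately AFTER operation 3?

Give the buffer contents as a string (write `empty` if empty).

Answer: red

Derivation:
After op 1 (type): buf='red' undo_depth=1 redo_depth=0
After op 2 (delete): buf='re' undo_depth=2 redo_depth=0
After op 3 (undo): buf='red' undo_depth=1 redo_depth=1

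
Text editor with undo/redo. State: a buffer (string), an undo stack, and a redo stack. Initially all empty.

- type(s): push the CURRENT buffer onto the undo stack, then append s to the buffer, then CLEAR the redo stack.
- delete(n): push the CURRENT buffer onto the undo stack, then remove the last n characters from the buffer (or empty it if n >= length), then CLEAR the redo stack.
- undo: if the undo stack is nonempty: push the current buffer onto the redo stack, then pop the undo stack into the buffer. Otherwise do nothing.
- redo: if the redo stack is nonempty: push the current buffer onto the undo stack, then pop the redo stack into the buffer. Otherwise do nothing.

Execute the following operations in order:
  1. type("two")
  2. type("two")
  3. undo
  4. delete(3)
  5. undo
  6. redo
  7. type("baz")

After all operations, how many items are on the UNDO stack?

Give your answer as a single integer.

Answer: 3

Derivation:
After op 1 (type): buf='two' undo_depth=1 redo_depth=0
After op 2 (type): buf='twotwo' undo_depth=2 redo_depth=0
After op 3 (undo): buf='two' undo_depth=1 redo_depth=1
After op 4 (delete): buf='(empty)' undo_depth=2 redo_depth=0
After op 5 (undo): buf='two' undo_depth=1 redo_depth=1
After op 6 (redo): buf='(empty)' undo_depth=2 redo_depth=0
After op 7 (type): buf='baz' undo_depth=3 redo_depth=0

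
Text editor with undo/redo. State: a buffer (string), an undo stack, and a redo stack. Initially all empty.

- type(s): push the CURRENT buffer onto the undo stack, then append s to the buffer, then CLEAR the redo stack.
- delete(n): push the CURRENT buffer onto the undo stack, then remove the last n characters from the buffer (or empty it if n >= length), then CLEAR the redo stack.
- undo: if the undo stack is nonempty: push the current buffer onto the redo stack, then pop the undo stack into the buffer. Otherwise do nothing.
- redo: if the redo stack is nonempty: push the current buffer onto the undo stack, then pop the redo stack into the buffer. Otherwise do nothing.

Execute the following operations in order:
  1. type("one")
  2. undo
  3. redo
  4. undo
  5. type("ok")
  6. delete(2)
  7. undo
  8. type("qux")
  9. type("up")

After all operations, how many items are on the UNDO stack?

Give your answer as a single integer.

Answer: 3

Derivation:
After op 1 (type): buf='one' undo_depth=1 redo_depth=0
After op 2 (undo): buf='(empty)' undo_depth=0 redo_depth=1
After op 3 (redo): buf='one' undo_depth=1 redo_depth=0
After op 4 (undo): buf='(empty)' undo_depth=0 redo_depth=1
After op 5 (type): buf='ok' undo_depth=1 redo_depth=0
After op 6 (delete): buf='(empty)' undo_depth=2 redo_depth=0
After op 7 (undo): buf='ok' undo_depth=1 redo_depth=1
After op 8 (type): buf='okqux' undo_depth=2 redo_depth=0
After op 9 (type): buf='okquxup' undo_depth=3 redo_depth=0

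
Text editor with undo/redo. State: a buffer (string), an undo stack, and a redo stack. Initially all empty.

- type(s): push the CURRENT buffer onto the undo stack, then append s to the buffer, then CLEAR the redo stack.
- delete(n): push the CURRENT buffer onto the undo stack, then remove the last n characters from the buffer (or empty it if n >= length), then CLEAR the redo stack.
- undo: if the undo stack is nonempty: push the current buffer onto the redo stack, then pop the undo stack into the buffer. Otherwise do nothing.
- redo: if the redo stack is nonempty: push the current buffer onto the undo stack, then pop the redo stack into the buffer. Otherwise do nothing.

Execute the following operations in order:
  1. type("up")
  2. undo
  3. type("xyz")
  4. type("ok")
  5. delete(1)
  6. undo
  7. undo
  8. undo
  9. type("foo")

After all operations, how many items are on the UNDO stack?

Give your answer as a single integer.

After op 1 (type): buf='up' undo_depth=1 redo_depth=0
After op 2 (undo): buf='(empty)' undo_depth=0 redo_depth=1
After op 3 (type): buf='xyz' undo_depth=1 redo_depth=0
After op 4 (type): buf='xyzok' undo_depth=2 redo_depth=0
After op 5 (delete): buf='xyzo' undo_depth=3 redo_depth=0
After op 6 (undo): buf='xyzok' undo_depth=2 redo_depth=1
After op 7 (undo): buf='xyz' undo_depth=1 redo_depth=2
After op 8 (undo): buf='(empty)' undo_depth=0 redo_depth=3
After op 9 (type): buf='foo' undo_depth=1 redo_depth=0

Answer: 1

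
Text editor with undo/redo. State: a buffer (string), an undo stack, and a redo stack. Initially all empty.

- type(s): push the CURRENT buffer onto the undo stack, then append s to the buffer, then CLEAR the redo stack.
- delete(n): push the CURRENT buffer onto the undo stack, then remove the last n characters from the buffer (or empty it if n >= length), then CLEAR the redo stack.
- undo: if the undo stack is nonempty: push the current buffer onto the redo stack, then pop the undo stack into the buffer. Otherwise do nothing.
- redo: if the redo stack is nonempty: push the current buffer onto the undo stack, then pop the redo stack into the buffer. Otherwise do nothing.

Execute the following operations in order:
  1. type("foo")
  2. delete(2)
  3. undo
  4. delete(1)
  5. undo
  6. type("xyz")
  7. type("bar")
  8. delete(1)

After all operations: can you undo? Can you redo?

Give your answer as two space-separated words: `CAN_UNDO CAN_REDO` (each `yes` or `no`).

After op 1 (type): buf='foo' undo_depth=1 redo_depth=0
After op 2 (delete): buf='f' undo_depth=2 redo_depth=0
After op 3 (undo): buf='foo' undo_depth=1 redo_depth=1
After op 4 (delete): buf='fo' undo_depth=2 redo_depth=0
After op 5 (undo): buf='foo' undo_depth=1 redo_depth=1
After op 6 (type): buf='fooxyz' undo_depth=2 redo_depth=0
After op 7 (type): buf='fooxyzbar' undo_depth=3 redo_depth=0
After op 8 (delete): buf='fooxyzba' undo_depth=4 redo_depth=0

Answer: yes no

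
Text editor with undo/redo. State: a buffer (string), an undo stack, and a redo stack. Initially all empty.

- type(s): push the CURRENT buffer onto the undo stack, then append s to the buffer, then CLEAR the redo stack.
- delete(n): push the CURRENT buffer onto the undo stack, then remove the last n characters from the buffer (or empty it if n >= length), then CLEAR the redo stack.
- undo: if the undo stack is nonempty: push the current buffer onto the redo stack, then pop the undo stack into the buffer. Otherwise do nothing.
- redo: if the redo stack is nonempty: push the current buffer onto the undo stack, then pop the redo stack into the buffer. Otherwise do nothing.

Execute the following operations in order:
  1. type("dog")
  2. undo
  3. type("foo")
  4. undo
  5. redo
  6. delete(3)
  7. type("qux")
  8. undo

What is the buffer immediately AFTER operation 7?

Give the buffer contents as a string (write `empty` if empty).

After op 1 (type): buf='dog' undo_depth=1 redo_depth=0
After op 2 (undo): buf='(empty)' undo_depth=0 redo_depth=1
After op 3 (type): buf='foo' undo_depth=1 redo_depth=0
After op 4 (undo): buf='(empty)' undo_depth=0 redo_depth=1
After op 5 (redo): buf='foo' undo_depth=1 redo_depth=0
After op 6 (delete): buf='(empty)' undo_depth=2 redo_depth=0
After op 7 (type): buf='qux' undo_depth=3 redo_depth=0

Answer: qux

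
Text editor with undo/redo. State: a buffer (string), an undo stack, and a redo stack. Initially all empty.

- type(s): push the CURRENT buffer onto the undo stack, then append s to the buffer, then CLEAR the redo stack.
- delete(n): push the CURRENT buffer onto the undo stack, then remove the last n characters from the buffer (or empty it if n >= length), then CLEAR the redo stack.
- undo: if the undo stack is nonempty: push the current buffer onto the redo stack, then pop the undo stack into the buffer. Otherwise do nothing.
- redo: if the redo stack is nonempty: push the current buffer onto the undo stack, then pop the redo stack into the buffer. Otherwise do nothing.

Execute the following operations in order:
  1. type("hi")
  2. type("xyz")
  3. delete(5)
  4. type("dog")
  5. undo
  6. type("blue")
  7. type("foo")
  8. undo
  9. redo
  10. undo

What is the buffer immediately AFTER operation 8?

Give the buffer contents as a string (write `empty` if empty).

Answer: blue

Derivation:
After op 1 (type): buf='hi' undo_depth=1 redo_depth=0
After op 2 (type): buf='hixyz' undo_depth=2 redo_depth=0
After op 3 (delete): buf='(empty)' undo_depth=3 redo_depth=0
After op 4 (type): buf='dog' undo_depth=4 redo_depth=0
After op 5 (undo): buf='(empty)' undo_depth=3 redo_depth=1
After op 6 (type): buf='blue' undo_depth=4 redo_depth=0
After op 7 (type): buf='bluefoo' undo_depth=5 redo_depth=0
After op 8 (undo): buf='blue' undo_depth=4 redo_depth=1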